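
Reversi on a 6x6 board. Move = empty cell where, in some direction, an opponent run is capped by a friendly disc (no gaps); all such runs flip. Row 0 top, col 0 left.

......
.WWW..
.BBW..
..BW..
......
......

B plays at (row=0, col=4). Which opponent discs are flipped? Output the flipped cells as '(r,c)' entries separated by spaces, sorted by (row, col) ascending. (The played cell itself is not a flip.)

Answer: (1,3)

Derivation:
Dir NW: edge -> no flip
Dir N: edge -> no flip
Dir NE: edge -> no flip
Dir W: first cell '.' (not opp) -> no flip
Dir E: first cell '.' (not opp) -> no flip
Dir SW: opp run (1,3) capped by B -> flip
Dir S: first cell '.' (not opp) -> no flip
Dir SE: first cell '.' (not opp) -> no flip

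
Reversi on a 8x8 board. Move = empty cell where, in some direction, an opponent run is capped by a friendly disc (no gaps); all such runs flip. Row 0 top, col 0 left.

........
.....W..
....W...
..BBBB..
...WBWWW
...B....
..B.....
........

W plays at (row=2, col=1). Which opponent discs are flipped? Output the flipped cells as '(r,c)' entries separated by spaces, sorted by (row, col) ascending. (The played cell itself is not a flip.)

Dir NW: first cell '.' (not opp) -> no flip
Dir N: first cell '.' (not opp) -> no flip
Dir NE: first cell '.' (not opp) -> no flip
Dir W: first cell '.' (not opp) -> no flip
Dir E: first cell '.' (not opp) -> no flip
Dir SW: first cell '.' (not opp) -> no flip
Dir S: first cell '.' (not opp) -> no flip
Dir SE: opp run (3,2) capped by W -> flip

Answer: (3,2)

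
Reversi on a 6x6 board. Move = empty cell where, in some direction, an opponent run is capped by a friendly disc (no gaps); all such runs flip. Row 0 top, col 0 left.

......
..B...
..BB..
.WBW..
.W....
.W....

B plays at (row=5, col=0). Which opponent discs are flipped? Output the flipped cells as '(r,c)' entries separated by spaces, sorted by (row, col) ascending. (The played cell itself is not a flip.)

Answer: (4,1)

Derivation:
Dir NW: edge -> no flip
Dir N: first cell '.' (not opp) -> no flip
Dir NE: opp run (4,1) capped by B -> flip
Dir W: edge -> no flip
Dir E: opp run (5,1), next='.' -> no flip
Dir SW: edge -> no flip
Dir S: edge -> no flip
Dir SE: edge -> no flip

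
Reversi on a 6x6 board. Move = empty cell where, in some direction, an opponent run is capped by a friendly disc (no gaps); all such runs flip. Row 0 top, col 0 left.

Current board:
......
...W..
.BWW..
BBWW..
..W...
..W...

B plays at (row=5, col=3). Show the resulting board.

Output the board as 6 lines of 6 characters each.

Place B at (5,3); scan 8 dirs for brackets.
Dir NW: opp run (4,2) capped by B -> flip
Dir N: first cell '.' (not opp) -> no flip
Dir NE: first cell '.' (not opp) -> no flip
Dir W: opp run (5,2), next='.' -> no flip
Dir E: first cell '.' (not opp) -> no flip
Dir SW: edge -> no flip
Dir S: edge -> no flip
Dir SE: edge -> no flip
All flips: (4,2)

Answer: ......
...W..
.BWW..
BBWW..
..B...
..WB..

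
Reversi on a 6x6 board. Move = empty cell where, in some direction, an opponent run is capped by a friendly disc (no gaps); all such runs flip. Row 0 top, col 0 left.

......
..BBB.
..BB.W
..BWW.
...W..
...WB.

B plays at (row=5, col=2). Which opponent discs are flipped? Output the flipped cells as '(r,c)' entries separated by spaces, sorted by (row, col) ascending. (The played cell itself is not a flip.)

Answer: (5,3)

Derivation:
Dir NW: first cell '.' (not opp) -> no flip
Dir N: first cell '.' (not opp) -> no flip
Dir NE: opp run (4,3) (3,4) (2,5), next=edge -> no flip
Dir W: first cell '.' (not opp) -> no flip
Dir E: opp run (5,3) capped by B -> flip
Dir SW: edge -> no flip
Dir S: edge -> no flip
Dir SE: edge -> no flip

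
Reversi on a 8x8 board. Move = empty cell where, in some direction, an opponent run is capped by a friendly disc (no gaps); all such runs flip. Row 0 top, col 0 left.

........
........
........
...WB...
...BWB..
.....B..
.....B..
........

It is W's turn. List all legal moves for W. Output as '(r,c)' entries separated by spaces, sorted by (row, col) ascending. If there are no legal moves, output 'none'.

(2,3): no bracket -> illegal
(2,4): flips 1 -> legal
(2,5): no bracket -> illegal
(3,2): no bracket -> illegal
(3,5): flips 1 -> legal
(3,6): no bracket -> illegal
(4,2): flips 1 -> legal
(4,6): flips 1 -> legal
(5,2): no bracket -> illegal
(5,3): flips 1 -> legal
(5,4): no bracket -> illegal
(5,6): no bracket -> illegal
(6,4): no bracket -> illegal
(6,6): flips 1 -> legal
(7,4): no bracket -> illegal
(7,5): no bracket -> illegal
(7,6): no bracket -> illegal

Answer: (2,4) (3,5) (4,2) (4,6) (5,3) (6,6)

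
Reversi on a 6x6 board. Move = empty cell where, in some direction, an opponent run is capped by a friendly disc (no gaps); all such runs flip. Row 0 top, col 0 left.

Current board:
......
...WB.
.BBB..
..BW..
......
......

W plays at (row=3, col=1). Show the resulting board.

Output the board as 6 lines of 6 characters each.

Answer: ......
...WB.
.BWB..
.WWW..
......
......

Derivation:
Place W at (3,1); scan 8 dirs for brackets.
Dir NW: first cell '.' (not opp) -> no flip
Dir N: opp run (2,1), next='.' -> no flip
Dir NE: opp run (2,2) capped by W -> flip
Dir W: first cell '.' (not opp) -> no flip
Dir E: opp run (3,2) capped by W -> flip
Dir SW: first cell '.' (not opp) -> no flip
Dir S: first cell '.' (not opp) -> no flip
Dir SE: first cell '.' (not opp) -> no flip
All flips: (2,2) (3,2)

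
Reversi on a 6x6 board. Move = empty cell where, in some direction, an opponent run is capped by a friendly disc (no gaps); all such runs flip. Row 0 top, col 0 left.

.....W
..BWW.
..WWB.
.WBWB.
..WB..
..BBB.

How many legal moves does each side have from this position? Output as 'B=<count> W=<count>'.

Answer: B=9 W=9

Derivation:
-- B to move --
(0,2): flips 1 -> legal
(0,3): flips 3 -> legal
(0,4): flips 1 -> legal
(1,1): no bracket -> illegal
(1,5): flips 2 -> legal
(2,0): flips 2 -> legal
(2,1): flips 2 -> legal
(2,5): no bracket -> illegal
(3,0): flips 1 -> legal
(4,0): no bracket -> illegal
(4,1): flips 1 -> legal
(4,4): no bracket -> illegal
(5,1): flips 2 -> legal
B mobility = 9
-- W to move --
(0,1): flips 1 -> legal
(0,2): flips 1 -> legal
(0,3): no bracket -> illegal
(1,1): flips 1 -> legal
(1,5): flips 1 -> legal
(2,1): no bracket -> illegal
(2,5): flips 1 -> legal
(3,5): flips 2 -> legal
(4,1): flips 1 -> legal
(4,4): flips 3 -> legal
(4,5): flips 1 -> legal
(5,1): no bracket -> illegal
(5,5): no bracket -> illegal
W mobility = 9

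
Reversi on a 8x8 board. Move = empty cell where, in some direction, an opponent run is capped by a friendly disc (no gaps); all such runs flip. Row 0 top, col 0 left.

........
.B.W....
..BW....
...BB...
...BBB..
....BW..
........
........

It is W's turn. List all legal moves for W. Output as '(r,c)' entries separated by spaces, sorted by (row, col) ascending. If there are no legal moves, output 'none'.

Answer: (0,0) (2,1) (3,1) (3,5) (5,3) (5,6)

Derivation:
(0,0): flips 4 -> legal
(0,1): no bracket -> illegal
(0,2): no bracket -> illegal
(1,0): no bracket -> illegal
(1,2): no bracket -> illegal
(2,0): no bracket -> illegal
(2,1): flips 1 -> legal
(2,4): no bracket -> illegal
(2,5): no bracket -> illegal
(3,1): flips 1 -> legal
(3,2): no bracket -> illegal
(3,5): flips 1 -> legal
(3,6): no bracket -> illegal
(4,2): no bracket -> illegal
(4,6): no bracket -> illegal
(5,2): no bracket -> illegal
(5,3): flips 3 -> legal
(5,6): flips 2 -> legal
(6,3): no bracket -> illegal
(6,4): no bracket -> illegal
(6,5): no bracket -> illegal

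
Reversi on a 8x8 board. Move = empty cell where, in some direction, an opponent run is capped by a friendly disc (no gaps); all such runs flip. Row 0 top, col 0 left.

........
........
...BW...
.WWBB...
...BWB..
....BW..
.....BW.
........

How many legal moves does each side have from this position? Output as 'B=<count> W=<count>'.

-- B to move --
(1,3): no bracket -> illegal
(1,4): flips 1 -> legal
(1,5): flips 1 -> legal
(2,0): no bracket -> illegal
(2,1): flips 1 -> legal
(2,2): no bracket -> illegal
(2,5): flips 1 -> legal
(3,0): flips 2 -> legal
(3,5): no bracket -> illegal
(4,0): no bracket -> illegal
(4,1): flips 1 -> legal
(4,2): no bracket -> illegal
(4,6): no bracket -> illegal
(5,3): no bracket -> illegal
(5,6): flips 1 -> legal
(5,7): no bracket -> illegal
(6,4): no bracket -> illegal
(6,7): flips 1 -> legal
(7,5): no bracket -> illegal
(7,6): no bracket -> illegal
(7,7): flips 3 -> legal
B mobility = 9
-- W to move --
(1,2): no bracket -> illegal
(1,3): no bracket -> illegal
(1,4): flips 1 -> legal
(2,2): flips 2 -> legal
(2,5): no bracket -> illegal
(3,5): flips 3 -> legal
(3,6): no bracket -> illegal
(4,2): flips 2 -> legal
(4,6): flips 1 -> legal
(5,2): no bracket -> illegal
(5,3): flips 1 -> legal
(5,6): no bracket -> illegal
(6,3): no bracket -> illegal
(6,4): flips 2 -> legal
(7,4): no bracket -> illegal
(7,5): flips 1 -> legal
(7,6): flips 3 -> legal
W mobility = 9

Answer: B=9 W=9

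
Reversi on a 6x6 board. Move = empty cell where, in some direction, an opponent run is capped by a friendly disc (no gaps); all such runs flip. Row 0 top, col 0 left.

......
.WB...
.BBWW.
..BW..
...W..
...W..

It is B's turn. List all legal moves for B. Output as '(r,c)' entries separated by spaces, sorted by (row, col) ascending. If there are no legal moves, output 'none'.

(0,0): flips 1 -> legal
(0,1): flips 1 -> legal
(0,2): no bracket -> illegal
(1,0): flips 1 -> legal
(1,3): no bracket -> illegal
(1,4): flips 1 -> legal
(1,5): no bracket -> illegal
(2,0): no bracket -> illegal
(2,5): flips 2 -> legal
(3,4): flips 2 -> legal
(3,5): no bracket -> illegal
(4,2): no bracket -> illegal
(4,4): flips 1 -> legal
(5,2): no bracket -> illegal
(5,4): flips 1 -> legal

Answer: (0,0) (0,1) (1,0) (1,4) (2,5) (3,4) (4,4) (5,4)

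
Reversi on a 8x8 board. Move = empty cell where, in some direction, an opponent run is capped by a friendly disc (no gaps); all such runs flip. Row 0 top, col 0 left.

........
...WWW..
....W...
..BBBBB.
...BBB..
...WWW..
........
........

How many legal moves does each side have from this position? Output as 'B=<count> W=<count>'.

Answer: B=8 W=8

Derivation:
-- B to move --
(0,2): flips 2 -> legal
(0,3): no bracket -> illegal
(0,4): flips 2 -> legal
(0,5): no bracket -> illegal
(0,6): flips 2 -> legal
(1,2): no bracket -> illegal
(1,6): no bracket -> illegal
(2,2): no bracket -> illegal
(2,3): no bracket -> illegal
(2,5): no bracket -> illegal
(2,6): no bracket -> illegal
(4,2): no bracket -> illegal
(4,6): no bracket -> illegal
(5,2): no bracket -> illegal
(5,6): no bracket -> illegal
(6,2): flips 1 -> legal
(6,3): flips 2 -> legal
(6,4): flips 1 -> legal
(6,5): flips 2 -> legal
(6,6): flips 1 -> legal
B mobility = 8
-- W to move --
(2,1): flips 2 -> legal
(2,2): flips 2 -> legal
(2,3): flips 2 -> legal
(2,5): flips 2 -> legal
(2,6): flips 2 -> legal
(2,7): flips 2 -> legal
(3,1): no bracket -> illegal
(3,7): no bracket -> illegal
(4,1): no bracket -> illegal
(4,2): flips 1 -> legal
(4,6): flips 1 -> legal
(4,7): no bracket -> illegal
(5,2): no bracket -> illegal
(5,6): no bracket -> illegal
W mobility = 8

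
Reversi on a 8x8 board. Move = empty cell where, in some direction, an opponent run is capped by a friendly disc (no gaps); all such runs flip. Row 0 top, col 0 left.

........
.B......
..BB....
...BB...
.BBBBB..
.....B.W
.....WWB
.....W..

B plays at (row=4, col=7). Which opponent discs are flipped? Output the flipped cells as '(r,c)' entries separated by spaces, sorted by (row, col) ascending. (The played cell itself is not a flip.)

Dir NW: first cell '.' (not opp) -> no flip
Dir N: first cell '.' (not opp) -> no flip
Dir NE: edge -> no flip
Dir W: first cell '.' (not opp) -> no flip
Dir E: edge -> no flip
Dir SW: first cell '.' (not opp) -> no flip
Dir S: opp run (5,7) capped by B -> flip
Dir SE: edge -> no flip

Answer: (5,7)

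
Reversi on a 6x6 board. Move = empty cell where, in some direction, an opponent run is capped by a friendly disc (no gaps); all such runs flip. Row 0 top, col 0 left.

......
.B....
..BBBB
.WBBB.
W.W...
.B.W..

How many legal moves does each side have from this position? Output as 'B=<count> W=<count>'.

Answer: B=2 W=4

Derivation:
-- B to move --
(2,0): no bracket -> illegal
(2,1): no bracket -> illegal
(3,0): flips 1 -> legal
(4,1): no bracket -> illegal
(4,3): no bracket -> illegal
(4,4): no bracket -> illegal
(5,0): no bracket -> illegal
(5,2): flips 1 -> legal
(5,4): no bracket -> illegal
B mobility = 2
-- W to move --
(0,0): no bracket -> illegal
(0,1): no bracket -> illegal
(0,2): no bracket -> illegal
(1,0): no bracket -> illegal
(1,2): flips 2 -> legal
(1,3): flips 1 -> legal
(1,4): no bracket -> illegal
(1,5): flips 2 -> legal
(2,0): no bracket -> illegal
(2,1): no bracket -> illegal
(3,5): flips 3 -> legal
(4,1): no bracket -> illegal
(4,3): no bracket -> illegal
(4,4): no bracket -> illegal
(4,5): no bracket -> illegal
(5,0): no bracket -> illegal
(5,2): no bracket -> illegal
W mobility = 4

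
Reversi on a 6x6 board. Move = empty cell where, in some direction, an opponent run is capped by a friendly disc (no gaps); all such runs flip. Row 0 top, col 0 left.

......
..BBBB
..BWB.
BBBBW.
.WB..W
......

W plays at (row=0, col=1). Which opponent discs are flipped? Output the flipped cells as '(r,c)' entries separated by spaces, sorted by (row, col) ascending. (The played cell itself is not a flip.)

Dir NW: edge -> no flip
Dir N: edge -> no flip
Dir NE: edge -> no flip
Dir W: first cell '.' (not opp) -> no flip
Dir E: first cell '.' (not opp) -> no flip
Dir SW: first cell '.' (not opp) -> no flip
Dir S: first cell '.' (not opp) -> no flip
Dir SE: opp run (1,2) capped by W -> flip

Answer: (1,2)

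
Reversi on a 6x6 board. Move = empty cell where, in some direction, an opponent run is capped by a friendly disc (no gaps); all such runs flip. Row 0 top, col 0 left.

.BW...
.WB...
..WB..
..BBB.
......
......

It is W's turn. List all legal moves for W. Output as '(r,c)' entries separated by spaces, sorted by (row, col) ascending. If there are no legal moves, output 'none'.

(0,0): flips 1 -> legal
(0,3): no bracket -> illegal
(1,0): no bracket -> illegal
(1,3): flips 1 -> legal
(1,4): no bracket -> illegal
(2,1): no bracket -> illegal
(2,4): flips 1 -> legal
(2,5): no bracket -> illegal
(3,1): no bracket -> illegal
(3,5): no bracket -> illegal
(4,1): no bracket -> illegal
(4,2): flips 1 -> legal
(4,3): no bracket -> illegal
(4,4): flips 1 -> legal
(4,5): no bracket -> illegal

Answer: (0,0) (1,3) (2,4) (4,2) (4,4)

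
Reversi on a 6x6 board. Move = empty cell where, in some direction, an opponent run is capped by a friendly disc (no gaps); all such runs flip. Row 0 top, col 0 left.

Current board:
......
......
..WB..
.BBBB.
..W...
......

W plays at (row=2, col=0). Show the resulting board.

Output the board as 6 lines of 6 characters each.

Place W at (2,0); scan 8 dirs for brackets.
Dir NW: edge -> no flip
Dir N: first cell '.' (not opp) -> no flip
Dir NE: first cell '.' (not opp) -> no flip
Dir W: edge -> no flip
Dir E: first cell '.' (not opp) -> no flip
Dir SW: edge -> no flip
Dir S: first cell '.' (not opp) -> no flip
Dir SE: opp run (3,1) capped by W -> flip
All flips: (3,1)

Answer: ......
......
W.WB..
.WBBB.
..W...
......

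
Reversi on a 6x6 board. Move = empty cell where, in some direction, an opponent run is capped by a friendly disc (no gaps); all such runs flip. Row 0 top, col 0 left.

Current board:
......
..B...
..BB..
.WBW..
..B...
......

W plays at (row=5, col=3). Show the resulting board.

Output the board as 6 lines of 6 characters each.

Place W at (5,3); scan 8 dirs for brackets.
Dir NW: opp run (4,2) capped by W -> flip
Dir N: first cell '.' (not opp) -> no flip
Dir NE: first cell '.' (not opp) -> no flip
Dir W: first cell '.' (not opp) -> no flip
Dir E: first cell '.' (not opp) -> no flip
Dir SW: edge -> no flip
Dir S: edge -> no flip
Dir SE: edge -> no flip
All flips: (4,2)

Answer: ......
..B...
..BB..
.WBW..
..W...
...W..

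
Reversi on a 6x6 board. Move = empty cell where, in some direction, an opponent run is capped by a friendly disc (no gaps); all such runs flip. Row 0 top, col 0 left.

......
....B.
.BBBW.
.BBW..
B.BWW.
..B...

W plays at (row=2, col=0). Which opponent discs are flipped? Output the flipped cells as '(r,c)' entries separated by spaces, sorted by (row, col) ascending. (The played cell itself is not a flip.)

Dir NW: edge -> no flip
Dir N: first cell '.' (not opp) -> no flip
Dir NE: first cell '.' (not opp) -> no flip
Dir W: edge -> no flip
Dir E: opp run (2,1) (2,2) (2,3) capped by W -> flip
Dir SW: edge -> no flip
Dir S: first cell '.' (not opp) -> no flip
Dir SE: opp run (3,1) (4,2), next='.' -> no flip

Answer: (2,1) (2,2) (2,3)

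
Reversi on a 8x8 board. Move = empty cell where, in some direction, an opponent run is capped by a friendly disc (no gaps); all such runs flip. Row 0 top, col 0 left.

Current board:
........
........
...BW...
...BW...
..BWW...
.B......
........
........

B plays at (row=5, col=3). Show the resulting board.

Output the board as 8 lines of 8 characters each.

Place B at (5,3); scan 8 dirs for brackets.
Dir NW: first cell 'B' (not opp) -> no flip
Dir N: opp run (4,3) capped by B -> flip
Dir NE: opp run (4,4), next='.' -> no flip
Dir W: first cell '.' (not opp) -> no flip
Dir E: first cell '.' (not opp) -> no flip
Dir SW: first cell '.' (not opp) -> no flip
Dir S: first cell '.' (not opp) -> no flip
Dir SE: first cell '.' (not opp) -> no flip
All flips: (4,3)

Answer: ........
........
...BW...
...BW...
..BBW...
.B.B....
........
........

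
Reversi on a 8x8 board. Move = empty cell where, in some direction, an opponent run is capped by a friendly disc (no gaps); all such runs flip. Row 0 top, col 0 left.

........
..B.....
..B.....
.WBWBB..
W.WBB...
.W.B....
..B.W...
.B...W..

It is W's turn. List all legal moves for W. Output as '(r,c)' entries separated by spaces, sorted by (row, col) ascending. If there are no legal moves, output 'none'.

Answer: (0,2) (1,1) (1,3) (3,6) (4,5) (5,5) (6,3) (7,3)

Derivation:
(0,1): no bracket -> illegal
(0,2): flips 3 -> legal
(0,3): no bracket -> illegal
(1,1): flips 1 -> legal
(1,3): flips 1 -> legal
(2,1): no bracket -> illegal
(2,3): no bracket -> illegal
(2,4): no bracket -> illegal
(2,5): no bracket -> illegal
(2,6): no bracket -> illegal
(3,6): flips 2 -> legal
(4,1): no bracket -> illegal
(4,5): flips 2 -> legal
(4,6): no bracket -> illegal
(5,2): no bracket -> illegal
(5,4): no bracket -> illegal
(5,5): flips 1 -> legal
(6,0): no bracket -> illegal
(6,1): no bracket -> illegal
(6,3): flips 2 -> legal
(7,0): no bracket -> illegal
(7,2): no bracket -> illegal
(7,3): flips 1 -> legal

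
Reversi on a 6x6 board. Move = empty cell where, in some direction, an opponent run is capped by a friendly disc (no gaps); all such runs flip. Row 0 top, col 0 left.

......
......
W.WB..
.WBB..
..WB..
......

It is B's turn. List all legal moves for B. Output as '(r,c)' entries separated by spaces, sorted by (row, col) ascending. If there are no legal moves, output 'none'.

Answer: (1,1) (1,2) (2,1) (3,0) (4,1) (5,1) (5,2)

Derivation:
(1,0): no bracket -> illegal
(1,1): flips 1 -> legal
(1,2): flips 1 -> legal
(1,3): no bracket -> illegal
(2,1): flips 1 -> legal
(3,0): flips 1 -> legal
(4,0): no bracket -> illegal
(4,1): flips 1 -> legal
(5,1): flips 1 -> legal
(5,2): flips 1 -> legal
(5,3): no bracket -> illegal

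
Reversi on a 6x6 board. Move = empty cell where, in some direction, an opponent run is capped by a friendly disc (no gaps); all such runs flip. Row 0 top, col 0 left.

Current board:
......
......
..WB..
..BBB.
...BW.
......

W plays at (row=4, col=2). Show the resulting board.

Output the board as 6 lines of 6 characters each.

Answer: ......
......
..WB..
..WBB.
..WWW.
......

Derivation:
Place W at (4,2); scan 8 dirs for brackets.
Dir NW: first cell '.' (not opp) -> no flip
Dir N: opp run (3,2) capped by W -> flip
Dir NE: opp run (3,3), next='.' -> no flip
Dir W: first cell '.' (not opp) -> no flip
Dir E: opp run (4,3) capped by W -> flip
Dir SW: first cell '.' (not opp) -> no flip
Dir S: first cell '.' (not opp) -> no flip
Dir SE: first cell '.' (not opp) -> no flip
All flips: (3,2) (4,3)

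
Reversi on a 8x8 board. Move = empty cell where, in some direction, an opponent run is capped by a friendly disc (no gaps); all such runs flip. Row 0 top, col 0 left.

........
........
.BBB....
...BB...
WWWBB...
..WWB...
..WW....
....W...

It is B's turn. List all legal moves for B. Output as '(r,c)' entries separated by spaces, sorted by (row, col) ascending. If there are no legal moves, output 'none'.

Answer: (5,1) (6,1) (7,1) (7,2) (7,3)

Derivation:
(3,0): no bracket -> illegal
(3,1): no bracket -> illegal
(3,2): no bracket -> illegal
(5,0): no bracket -> illegal
(5,1): flips 3 -> legal
(6,1): flips 1 -> legal
(6,4): no bracket -> illegal
(6,5): no bracket -> illegal
(7,1): flips 2 -> legal
(7,2): flips 1 -> legal
(7,3): flips 2 -> legal
(7,5): no bracket -> illegal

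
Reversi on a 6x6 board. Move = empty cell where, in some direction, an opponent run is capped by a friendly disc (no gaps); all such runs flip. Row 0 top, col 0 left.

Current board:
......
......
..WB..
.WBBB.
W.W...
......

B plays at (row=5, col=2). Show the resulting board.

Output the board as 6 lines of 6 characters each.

Place B at (5,2); scan 8 dirs for brackets.
Dir NW: first cell '.' (not opp) -> no flip
Dir N: opp run (4,2) capped by B -> flip
Dir NE: first cell '.' (not opp) -> no flip
Dir W: first cell '.' (not opp) -> no flip
Dir E: first cell '.' (not opp) -> no flip
Dir SW: edge -> no flip
Dir S: edge -> no flip
Dir SE: edge -> no flip
All flips: (4,2)

Answer: ......
......
..WB..
.WBBB.
W.B...
..B...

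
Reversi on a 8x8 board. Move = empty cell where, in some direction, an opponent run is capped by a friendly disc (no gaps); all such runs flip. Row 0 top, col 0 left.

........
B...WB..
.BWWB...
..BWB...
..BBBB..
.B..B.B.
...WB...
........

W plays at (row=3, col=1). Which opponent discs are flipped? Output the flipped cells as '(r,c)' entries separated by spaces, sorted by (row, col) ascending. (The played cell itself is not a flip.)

Dir NW: first cell '.' (not opp) -> no flip
Dir N: opp run (2,1), next='.' -> no flip
Dir NE: first cell 'W' (not opp) -> no flip
Dir W: first cell '.' (not opp) -> no flip
Dir E: opp run (3,2) capped by W -> flip
Dir SW: first cell '.' (not opp) -> no flip
Dir S: first cell '.' (not opp) -> no flip
Dir SE: opp run (4,2), next='.' -> no flip

Answer: (3,2)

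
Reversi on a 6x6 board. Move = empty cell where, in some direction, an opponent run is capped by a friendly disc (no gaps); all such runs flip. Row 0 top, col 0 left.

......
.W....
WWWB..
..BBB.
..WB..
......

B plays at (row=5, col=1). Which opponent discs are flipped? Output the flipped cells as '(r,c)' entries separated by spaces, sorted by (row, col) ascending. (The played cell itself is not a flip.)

Dir NW: first cell '.' (not opp) -> no flip
Dir N: first cell '.' (not opp) -> no flip
Dir NE: opp run (4,2) capped by B -> flip
Dir W: first cell '.' (not opp) -> no flip
Dir E: first cell '.' (not opp) -> no flip
Dir SW: edge -> no flip
Dir S: edge -> no flip
Dir SE: edge -> no flip

Answer: (4,2)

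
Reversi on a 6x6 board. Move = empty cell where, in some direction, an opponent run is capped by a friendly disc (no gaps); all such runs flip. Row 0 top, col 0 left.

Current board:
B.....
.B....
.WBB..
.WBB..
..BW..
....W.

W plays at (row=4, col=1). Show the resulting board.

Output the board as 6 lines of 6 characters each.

Answer: B.....
.B....
.WBB..
.WBB..
.WWW..
....W.

Derivation:
Place W at (4,1); scan 8 dirs for brackets.
Dir NW: first cell '.' (not opp) -> no flip
Dir N: first cell 'W' (not opp) -> no flip
Dir NE: opp run (3,2) (2,3), next='.' -> no flip
Dir W: first cell '.' (not opp) -> no flip
Dir E: opp run (4,2) capped by W -> flip
Dir SW: first cell '.' (not opp) -> no flip
Dir S: first cell '.' (not opp) -> no flip
Dir SE: first cell '.' (not opp) -> no flip
All flips: (4,2)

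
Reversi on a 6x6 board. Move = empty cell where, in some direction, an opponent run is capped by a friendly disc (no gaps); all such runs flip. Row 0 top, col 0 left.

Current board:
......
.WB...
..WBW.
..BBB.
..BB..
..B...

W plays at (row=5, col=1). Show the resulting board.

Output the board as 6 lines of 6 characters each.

Answer: ......
.WB...
..WBW.
..BWB.
..WB..
.WB...

Derivation:
Place W at (5,1); scan 8 dirs for brackets.
Dir NW: first cell '.' (not opp) -> no flip
Dir N: first cell '.' (not opp) -> no flip
Dir NE: opp run (4,2) (3,3) capped by W -> flip
Dir W: first cell '.' (not opp) -> no flip
Dir E: opp run (5,2), next='.' -> no flip
Dir SW: edge -> no flip
Dir S: edge -> no flip
Dir SE: edge -> no flip
All flips: (3,3) (4,2)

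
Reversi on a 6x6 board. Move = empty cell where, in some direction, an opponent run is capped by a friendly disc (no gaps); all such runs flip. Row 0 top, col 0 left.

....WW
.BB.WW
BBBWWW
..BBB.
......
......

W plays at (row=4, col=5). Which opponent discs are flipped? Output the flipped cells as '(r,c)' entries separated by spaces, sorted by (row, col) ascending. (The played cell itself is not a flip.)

Dir NW: opp run (3,4) capped by W -> flip
Dir N: first cell '.' (not opp) -> no flip
Dir NE: edge -> no flip
Dir W: first cell '.' (not opp) -> no flip
Dir E: edge -> no flip
Dir SW: first cell '.' (not opp) -> no flip
Dir S: first cell '.' (not opp) -> no flip
Dir SE: edge -> no flip

Answer: (3,4)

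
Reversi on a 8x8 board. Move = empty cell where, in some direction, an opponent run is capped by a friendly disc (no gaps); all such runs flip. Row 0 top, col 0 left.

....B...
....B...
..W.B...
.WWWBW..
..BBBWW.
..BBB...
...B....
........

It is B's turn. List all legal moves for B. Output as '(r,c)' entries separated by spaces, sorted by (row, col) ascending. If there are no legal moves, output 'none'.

(1,1): flips 2 -> legal
(1,2): flips 2 -> legal
(1,3): no bracket -> illegal
(2,0): flips 1 -> legal
(2,1): flips 1 -> legal
(2,3): flips 1 -> legal
(2,5): no bracket -> illegal
(2,6): flips 1 -> legal
(3,0): flips 3 -> legal
(3,6): flips 2 -> legal
(3,7): no bracket -> illegal
(4,0): no bracket -> illegal
(4,1): no bracket -> illegal
(4,7): flips 2 -> legal
(5,5): no bracket -> illegal
(5,6): flips 1 -> legal
(5,7): flips 2 -> legal

Answer: (1,1) (1,2) (2,0) (2,1) (2,3) (2,6) (3,0) (3,6) (4,7) (5,6) (5,7)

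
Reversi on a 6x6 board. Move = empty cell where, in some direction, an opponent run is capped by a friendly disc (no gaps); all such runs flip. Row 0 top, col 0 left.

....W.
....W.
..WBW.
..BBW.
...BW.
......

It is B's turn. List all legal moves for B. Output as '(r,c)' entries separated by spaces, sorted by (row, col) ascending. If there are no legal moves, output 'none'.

Answer: (0,5) (1,1) (1,2) (1,5) (2,1) (2,5) (3,5) (4,5) (5,5)

Derivation:
(0,3): no bracket -> illegal
(0,5): flips 1 -> legal
(1,1): flips 1 -> legal
(1,2): flips 1 -> legal
(1,3): no bracket -> illegal
(1,5): flips 1 -> legal
(2,1): flips 1 -> legal
(2,5): flips 2 -> legal
(3,1): no bracket -> illegal
(3,5): flips 1 -> legal
(4,5): flips 2 -> legal
(5,3): no bracket -> illegal
(5,4): no bracket -> illegal
(5,5): flips 1 -> legal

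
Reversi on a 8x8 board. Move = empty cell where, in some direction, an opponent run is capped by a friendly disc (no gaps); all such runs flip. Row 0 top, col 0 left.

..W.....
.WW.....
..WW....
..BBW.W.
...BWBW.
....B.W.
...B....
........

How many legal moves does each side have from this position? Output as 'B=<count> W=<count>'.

Answer: B=11 W=7

Derivation:
-- B to move --
(0,0): flips 2 -> legal
(0,1): flips 3 -> legal
(0,3): no bracket -> illegal
(1,0): no bracket -> illegal
(1,3): flips 1 -> legal
(1,4): flips 1 -> legal
(2,0): no bracket -> illegal
(2,1): no bracket -> illegal
(2,4): flips 2 -> legal
(2,5): flips 1 -> legal
(2,6): no bracket -> illegal
(2,7): flips 1 -> legal
(3,1): no bracket -> illegal
(3,5): flips 1 -> legal
(3,7): no bracket -> illegal
(4,7): flips 1 -> legal
(5,3): no bracket -> illegal
(5,5): flips 1 -> legal
(5,7): no bracket -> illegal
(6,5): no bracket -> illegal
(6,6): no bracket -> illegal
(6,7): flips 1 -> legal
B mobility = 11
-- W to move --
(2,1): no bracket -> illegal
(2,4): no bracket -> illegal
(3,1): flips 2 -> legal
(3,5): no bracket -> illegal
(4,1): flips 1 -> legal
(4,2): flips 2 -> legal
(5,2): flips 1 -> legal
(5,3): flips 2 -> legal
(5,5): no bracket -> illegal
(6,2): no bracket -> illegal
(6,4): flips 1 -> legal
(6,5): no bracket -> illegal
(7,2): flips 3 -> legal
(7,3): no bracket -> illegal
(7,4): no bracket -> illegal
W mobility = 7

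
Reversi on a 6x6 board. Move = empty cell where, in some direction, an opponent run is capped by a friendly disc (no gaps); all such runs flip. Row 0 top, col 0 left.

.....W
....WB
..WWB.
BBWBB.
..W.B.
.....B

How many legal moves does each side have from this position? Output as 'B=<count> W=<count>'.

Answer: B=7 W=7

Derivation:
-- B to move --
(0,3): no bracket -> illegal
(0,4): flips 1 -> legal
(1,1): flips 1 -> legal
(1,2): flips 1 -> legal
(1,3): flips 3 -> legal
(2,1): flips 2 -> legal
(2,5): no bracket -> illegal
(4,1): no bracket -> illegal
(4,3): no bracket -> illegal
(5,1): flips 1 -> legal
(5,2): no bracket -> illegal
(5,3): flips 1 -> legal
B mobility = 7
-- W to move --
(0,4): no bracket -> illegal
(1,3): no bracket -> illegal
(2,0): flips 1 -> legal
(2,1): no bracket -> illegal
(2,5): flips 2 -> legal
(3,5): flips 2 -> legal
(4,0): flips 1 -> legal
(4,1): no bracket -> illegal
(4,3): flips 1 -> legal
(4,5): flips 1 -> legal
(5,3): no bracket -> illegal
(5,4): flips 3 -> legal
W mobility = 7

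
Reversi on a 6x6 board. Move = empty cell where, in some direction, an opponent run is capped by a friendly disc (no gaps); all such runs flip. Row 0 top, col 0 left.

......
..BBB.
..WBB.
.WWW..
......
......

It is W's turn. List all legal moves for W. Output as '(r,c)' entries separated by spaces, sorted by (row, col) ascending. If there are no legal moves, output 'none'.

Answer: (0,2) (0,3) (0,4) (0,5) (1,5) (2,5)

Derivation:
(0,1): no bracket -> illegal
(0,2): flips 1 -> legal
(0,3): flips 2 -> legal
(0,4): flips 1 -> legal
(0,5): flips 2 -> legal
(1,1): no bracket -> illegal
(1,5): flips 1 -> legal
(2,1): no bracket -> illegal
(2,5): flips 2 -> legal
(3,4): no bracket -> illegal
(3,5): no bracket -> illegal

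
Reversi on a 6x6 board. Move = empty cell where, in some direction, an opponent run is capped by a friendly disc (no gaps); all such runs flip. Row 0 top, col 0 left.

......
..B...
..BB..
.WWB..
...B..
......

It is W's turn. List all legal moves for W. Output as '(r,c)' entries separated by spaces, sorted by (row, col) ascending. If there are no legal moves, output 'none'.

(0,1): no bracket -> illegal
(0,2): flips 2 -> legal
(0,3): no bracket -> illegal
(1,1): no bracket -> illegal
(1,3): flips 1 -> legal
(1,4): flips 1 -> legal
(2,1): no bracket -> illegal
(2,4): no bracket -> illegal
(3,4): flips 1 -> legal
(4,2): no bracket -> illegal
(4,4): no bracket -> illegal
(5,2): no bracket -> illegal
(5,3): no bracket -> illegal
(5,4): flips 1 -> legal

Answer: (0,2) (1,3) (1,4) (3,4) (5,4)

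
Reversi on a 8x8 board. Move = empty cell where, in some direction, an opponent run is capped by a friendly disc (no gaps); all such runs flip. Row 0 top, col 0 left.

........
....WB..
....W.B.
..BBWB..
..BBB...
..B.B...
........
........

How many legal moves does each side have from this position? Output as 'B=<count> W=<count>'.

-- B to move --
(0,3): no bracket -> illegal
(0,4): flips 3 -> legal
(0,5): no bracket -> illegal
(1,3): flips 2 -> legal
(2,3): no bracket -> illegal
(2,5): flips 1 -> legal
(4,5): no bracket -> illegal
B mobility = 3
-- W to move --
(0,4): no bracket -> illegal
(0,5): no bracket -> illegal
(0,6): flips 1 -> legal
(1,6): flips 1 -> legal
(1,7): no bracket -> illegal
(2,1): no bracket -> illegal
(2,2): no bracket -> illegal
(2,3): no bracket -> illegal
(2,5): no bracket -> illegal
(2,7): no bracket -> illegal
(3,1): flips 2 -> legal
(3,6): flips 1 -> legal
(3,7): no bracket -> illegal
(4,1): no bracket -> illegal
(4,5): no bracket -> illegal
(4,6): flips 1 -> legal
(5,1): flips 2 -> legal
(5,3): no bracket -> illegal
(5,5): no bracket -> illegal
(6,1): flips 2 -> legal
(6,2): no bracket -> illegal
(6,3): no bracket -> illegal
(6,4): flips 2 -> legal
(6,5): no bracket -> illegal
W mobility = 8

Answer: B=3 W=8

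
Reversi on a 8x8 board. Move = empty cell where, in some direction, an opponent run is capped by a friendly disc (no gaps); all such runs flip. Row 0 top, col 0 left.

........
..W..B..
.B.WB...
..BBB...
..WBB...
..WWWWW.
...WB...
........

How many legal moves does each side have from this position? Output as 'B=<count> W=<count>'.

Answer: B=14 W=13

Derivation:
-- B to move --
(0,1): flips 2 -> legal
(0,2): no bracket -> illegal
(0,3): flips 1 -> legal
(1,1): no bracket -> illegal
(1,3): flips 1 -> legal
(1,4): flips 1 -> legal
(2,2): flips 1 -> legal
(3,1): flips 2 -> legal
(4,1): flips 1 -> legal
(4,5): no bracket -> illegal
(4,6): flips 1 -> legal
(4,7): no bracket -> illegal
(5,1): flips 1 -> legal
(5,7): no bracket -> illegal
(6,1): flips 1 -> legal
(6,2): flips 4 -> legal
(6,5): flips 1 -> legal
(6,6): flips 1 -> legal
(6,7): no bracket -> illegal
(7,2): no bracket -> illegal
(7,3): flips 2 -> legal
(7,4): no bracket -> illegal
B mobility = 14
-- W to move --
(0,4): no bracket -> illegal
(0,5): no bracket -> illegal
(0,6): flips 3 -> legal
(1,0): flips 3 -> legal
(1,1): no bracket -> illegal
(1,3): no bracket -> illegal
(1,4): flips 3 -> legal
(1,6): no bracket -> illegal
(2,0): no bracket -> illegal
(2,2): flips 3 -> legal
(2,5): flips 3 -> legal
(2,6): no bracket -> illegal
(3,0): flips 1 -> legal
(3,1): no bracket -> illegal
(3,5): flips 1 -> legal
(4,1): flips 1 -> legal
(4,5): flips 3 -> legal
(6,5): flips 1 -> legal
(7,3): flips 1 -> legal
(7,4): flips 1 -> legal
(7,5): flips 1 -> legal
W mobility = 13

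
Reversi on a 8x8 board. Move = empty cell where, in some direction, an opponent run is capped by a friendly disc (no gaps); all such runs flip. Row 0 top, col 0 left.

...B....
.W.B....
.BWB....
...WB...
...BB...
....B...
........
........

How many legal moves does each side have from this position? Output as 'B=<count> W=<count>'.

-- B to move --
(0,0): flips 3 -> legal
(0,1): flips 1 -> legal
(0,2): no bracket -> illegal
(1,0): no bracket -> illegal
(1,2): no bracket -> illegal
(2,0): no bracket -> illegal
(2,4): no bracket -> illegal
(3,1): flips 1 -> legal
(3,2): flips 1 -> legal
(4,2): no bracket -> illegal
B mobility = 4
-- W to move --
(0,2): no bracket -> illegal
(0,4): flips 1 -> legal
(1,0): no bracket -> illegal
(1,2): no bracket -> illegal
(1,4): no bracket -> illegal
(2,0): flips 1 -> legal
(2,4): flips 1 -> legal
(2,5): no bracket -> illegal
(3,0): no bracket -> illegal
(3,1): flips 1 -> legal
(3,2): no bracket -> illegal
(3,5): flips 1 -> legal
(4,2): no bracket -> illegal
(4,5): no bracket -> illegal
(5,2): no bracket -> illegal
(5,3): flips 1 -> legal
(5,5): flips 1 -> legal
(6,3): no bracket -> illegal
(6,4): no bracket -> illegal
(6,5): no bracket -> illegal
W mobility = 7

Answer: B=4 W=7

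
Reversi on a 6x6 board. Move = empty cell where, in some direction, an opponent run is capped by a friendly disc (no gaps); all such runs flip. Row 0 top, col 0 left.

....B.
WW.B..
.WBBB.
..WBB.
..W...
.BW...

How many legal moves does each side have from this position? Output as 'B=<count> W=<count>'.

-- B to move --
(0,0): flips 1 -> legal
(0,1): no bracket -> illegal
(0,2): no bracket -> illegal
(1,2): no bracket -> illegal
(2,0): flips 1 -> legal
(3,0): no bracket -> illegal
(3,1): flips 1 -> legal
(4,1): flips 1 -> legal
(4,3): no bracket -> illegal
(5,3): flips 1 -> legal
B mobility = 5
-- W to move --
(0,2): no bracket -> illegal
(0,3): no bracket -> illegal
(0,5): no bracket -> illegal
(1,2): flips 1 -> legal
(1,4): flips 1 -> legal
(1,5): flips 2 -> legal
(2,5): flips 3 -> legal
(3,1): no bracket -> illegal
(3,5): flips 2 -> legal
(4,0): no bracket -> illegal
(4,1): no bracket -> illegal
(4,3): no bracket -> illegal
(4,4): flips 2 -> legal
(4,5): no bracket -> illegal
(5,0): flips 1 -> legal
W mobility = 7

Answer: B=5 W=7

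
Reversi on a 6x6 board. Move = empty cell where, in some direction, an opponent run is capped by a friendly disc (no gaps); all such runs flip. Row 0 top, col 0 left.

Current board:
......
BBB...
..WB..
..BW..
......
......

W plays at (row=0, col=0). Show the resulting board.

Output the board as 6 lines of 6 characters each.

Answer: W.....
BWB...
..WB..
..BW..
......
......

Derivation:
Place W at (0,0); scan 8 dirs for brackets.
Dir NW: edge -> no flip
Dir N: edge -> no flip
Dir NE: edge -> no flip
Dir W: edge -> no flip
Dir E: first cell '.' (not opp) -> no flip
Dir SW: edge -> no flip
Dir S: opp run (1,0), next='.' -> no flip
Dir SE: opp run (1,1) capped by W -> flip
All flips: (1,1)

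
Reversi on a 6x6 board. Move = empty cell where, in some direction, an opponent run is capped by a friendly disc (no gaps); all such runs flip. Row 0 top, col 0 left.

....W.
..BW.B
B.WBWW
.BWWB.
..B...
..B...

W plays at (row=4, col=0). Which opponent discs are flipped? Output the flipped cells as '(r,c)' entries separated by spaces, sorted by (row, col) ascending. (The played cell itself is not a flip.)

Answer: (3,1)

Derivation:
Dir NW: edge -> no flip
Dir N: first cell '.' (not opp) -> no flip
Dir NE: opp run (3,1) capped by W -> flip
Dir W: edge -> no flip
Dir E: first cell '.' (not opp) -> no flip
Dir SW: edge -> no flip
Dir S: first cell '.' (not opp) -> no flip
Dir SE: first cell '.' (not opp) -> no flip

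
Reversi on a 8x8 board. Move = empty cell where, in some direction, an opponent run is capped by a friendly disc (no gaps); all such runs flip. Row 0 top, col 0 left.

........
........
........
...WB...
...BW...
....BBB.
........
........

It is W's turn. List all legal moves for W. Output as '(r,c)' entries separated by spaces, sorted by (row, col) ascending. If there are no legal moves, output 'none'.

(2,3): no bracket -> illegal
(2,4): flips 1 -> legal
(2,5): no bracket -> illegal
(3,2): no bracket -> illegal
(3,5): flips 1 -> legal
(4,2): flips 1 -> legal
(4,5): no bracket -> illegal
(4,6): no bracket -> illegal
(4,7): no bracket -> illegal
(5,2): no bracket -> illegal
(5,3): flips 1 -> legal
(5,7): no bracket -> illegal
(6,3): no bracket -> illegal
(6,4): flips 1 -> legal
(6,5): no bracket -> illegal
(6,6): flips 1 -> legal
(6,7): no bracket -> illegal

Answer: (2,4) (3,5) (4,2) (5,3) (6,4) (6,6)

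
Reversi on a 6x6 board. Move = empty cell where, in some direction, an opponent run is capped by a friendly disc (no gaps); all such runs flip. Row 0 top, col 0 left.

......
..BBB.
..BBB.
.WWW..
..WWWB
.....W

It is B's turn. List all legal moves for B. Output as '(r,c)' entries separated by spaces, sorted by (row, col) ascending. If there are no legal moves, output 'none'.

(2,0): no bracket -> illegal
(2,1): no bracket -> illegal
(3,0): no bracket -> illegal
(3,4): no bracket -> illegal
(3,5): no bracket -> illegal
(4,0): flips 1 -> legal
(4,1): flips 4 -> legal
(5,1): flips 2 -> legal
(5,2): flips 2 -> legal
(5,3): flips 2 -> legal
(5,4): no bracket -> illegal

Answer: (4,0) (4,1) (5,1) (5,2) (5,3)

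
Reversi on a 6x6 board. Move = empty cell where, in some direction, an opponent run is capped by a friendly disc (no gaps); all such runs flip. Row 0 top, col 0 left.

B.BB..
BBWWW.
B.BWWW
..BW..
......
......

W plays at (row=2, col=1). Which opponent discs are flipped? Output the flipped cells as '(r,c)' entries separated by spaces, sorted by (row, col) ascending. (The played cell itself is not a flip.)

Dir NW: opp run (1,0), next=edge -> no flip
Dir N: opp run (1,1), next='.' -> no flip
Dir NE: first cell 'W' (not opp) -> no flip
Dir W: opp run (2,0), next=edge -> no flip
Dir E: opp run (2,2) capped by W -> flip
Dir SW: first cell '.' (not opp) -> no flip
Dir S: first cell '.' (not opp) -> no flip
Dir SE: opp run (3,2), next='.' -> no flip

Answer: (2,2)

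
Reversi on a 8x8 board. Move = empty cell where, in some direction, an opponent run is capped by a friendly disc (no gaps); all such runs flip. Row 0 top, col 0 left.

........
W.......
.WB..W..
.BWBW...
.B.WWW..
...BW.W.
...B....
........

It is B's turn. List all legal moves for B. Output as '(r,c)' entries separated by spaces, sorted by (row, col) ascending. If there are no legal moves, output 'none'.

(0,0): no bracket -> illegal
(0,1): no bracket -> illegal
(1,1): flips 1 -> legal
(1,2): no bracket -> illegal
(1,4): no bracket -> illegal
(1,5): no bracket -> illegal
(1,6): no bracket -> illegal
(2,0): flips 1 -> legal
(2,3): flips 1 -> legal
(2,4): no bracket -> illegal
(2,6): no bracket -> illegal
(3,0): no bracket -> illegal
(3,5): flips 2 -> legal
(3,6): flips 2 -> legal
(4,2): flips 1 -> legal
(4,6): no bracket -> illegal
(4,7): no bracket -> illegal
(5,2): no bracket -> illegal
(5,5): flips 2 -> legal
(5,7): no bracket -> illegal
(6,4): no bracket -> illegal
(6,5): no bracket -> illegal
(6,6): no bracket -> illegal
(6,7): no bracket -> illegal

Answer: (1,1) (2,0) (2,3) (3,5) (3,6) (4,2) (5,5)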